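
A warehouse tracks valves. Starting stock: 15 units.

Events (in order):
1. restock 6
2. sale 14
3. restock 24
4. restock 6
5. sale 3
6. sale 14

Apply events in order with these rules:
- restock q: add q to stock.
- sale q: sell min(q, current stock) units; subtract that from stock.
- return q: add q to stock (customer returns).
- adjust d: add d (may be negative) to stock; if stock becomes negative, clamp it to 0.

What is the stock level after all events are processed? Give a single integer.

Answer: 20

Derivation:
Processing events:
Start: stock = 15
  Event 1 (restock 6): 15 + 6 = 21
  Event 2 (sale 14): sell min(14,21)=14. stock: 21 - 14 = 7. total_sold = 14
  Event 3 (restock 24): 7 + 24 = 31
  Event 4 (restock 6): 31 + 6 = 37
  Event 5 (sale 3): sell min(3,37)=3. stock: 37 - 3 = 34. total_sold = 17
  Event 6 (sale 14): sell min(14,34)=14. stock: 34 - 14 = 20. total_sold = 31
Final: stock = 20, total_sold = 31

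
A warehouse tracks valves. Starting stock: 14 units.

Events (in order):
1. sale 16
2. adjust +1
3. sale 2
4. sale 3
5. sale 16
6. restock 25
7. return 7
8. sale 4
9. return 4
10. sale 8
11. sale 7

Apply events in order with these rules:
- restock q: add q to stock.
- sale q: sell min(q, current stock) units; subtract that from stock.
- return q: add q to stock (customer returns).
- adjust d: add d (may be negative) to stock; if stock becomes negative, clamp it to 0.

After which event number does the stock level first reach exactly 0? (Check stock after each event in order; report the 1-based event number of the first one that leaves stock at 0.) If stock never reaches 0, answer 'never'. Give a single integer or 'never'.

Answer: 1

Derivation:
Processing events:
Start: stock = 14
  Event 1 (sale 16): sell min(16,14)=14. stock: 14 - 14 = 0. total_sold = 14
  Event 2 (adjust +1): 0 + 1 = 1
  Event 3 (sale 2): sell min(2,1)=1. stock: 1 - 1 = 0. total_sold = 15
  Event 4 (sale 3): sell min(3,0)=0. stock: 0 - 0 = 0. total_sold = 15
  Event 5 (sale 16): sell min(16,0)=0. stock: 0 - 0 = 0. total_sold = 15
  Event 6 (restock 25): 0 + 25 = 25
  Event 7 (return 7): 25 + 7 = 32
  Event 8 (sale 4): sell min(4,32)=4. stock: 32 - 4 = 28. total_sold = 19
  Event 9 (return 4): 28 + 4 = 32
  Event 10 (sale 8): sell min(8,32)=8. stock: 32 - 8 = 24. total_sold = 27
  Event 11 (sale 7): sell min(7,24)=7. stock: 24 - 7 = 17. total_sold = 34
Final: stock = 17, total_sold = 34

First zero at event 1.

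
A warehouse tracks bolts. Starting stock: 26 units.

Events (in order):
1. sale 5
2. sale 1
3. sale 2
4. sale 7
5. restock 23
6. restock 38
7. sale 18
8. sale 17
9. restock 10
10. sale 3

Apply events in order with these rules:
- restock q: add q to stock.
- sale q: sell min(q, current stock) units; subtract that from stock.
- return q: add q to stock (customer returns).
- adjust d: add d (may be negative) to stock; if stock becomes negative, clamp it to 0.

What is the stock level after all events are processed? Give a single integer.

Answer: 44

Derivation:
Processing events:
Start: stock = 26
  Event 1 (sale 5): sell min(5,26)=5. stock: 26 - 5 = 21. total_sold = 5
  Event 2 (sale 1): sell min(1,21)=1. stock: 21 - 1 = 20. total_sold = 6
  Event 3 (sale 2): sell min(2,20)=2. stock: 20 - 2 = 18. total_sold = 8
  Event 4 (sale 7): sell min(7,18)=7. stock: 18 - 7 = 11. total_sold = 15
  Event 5 (restock 23): 11 + 23 = 34
  Event 6 (restock 38): 34 + 38 = 72
  Event 7 (sale 18): sell min(18,72)=18. stock: 72 - 18 = 54. total_sold = 33
  Event 8 (sale 17): sell min(17,54)=17. stock: 54 - 17 = 37. total_sold = 50
  Event 9 (restock 10): 37 + 10 = 47
  Event 10 (sale 3): sell min(3,47)=3. stock: 47 - 3 = 44. total_sold = 53
Final: stock = 44, total_sold = 53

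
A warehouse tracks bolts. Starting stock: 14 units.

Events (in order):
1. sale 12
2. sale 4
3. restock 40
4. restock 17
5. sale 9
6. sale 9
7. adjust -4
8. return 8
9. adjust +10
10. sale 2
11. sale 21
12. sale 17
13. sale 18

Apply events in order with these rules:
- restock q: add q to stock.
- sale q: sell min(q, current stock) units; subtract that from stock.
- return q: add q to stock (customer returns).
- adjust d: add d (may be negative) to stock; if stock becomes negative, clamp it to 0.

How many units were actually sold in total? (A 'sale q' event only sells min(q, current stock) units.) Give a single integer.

Answer: 85

Derivation:
Processing events:
Start: stock = 14
  Event 1 (sale 12): sell min(12,14)=12. stock: 14 - 12 = 2. total_sold = 12
  Event 2 (sale 4): sell min(4,2)=2. stock: 2 - 2 = 0. total_sold = 14
  Event 3 (restock 40): 0 + 40 = 40
  Event 4 (restock 17): 40 + 17 = 57
  Event 5 (sale 9): sell min(9,57)=9. stock: 57 - 9 = 48. total_sold = 23
  Event 6 (sale 9): sell min(9,48)=9. stock: 48 - 9 = 39. total_sold = 32
  Event 7 (adjust -4): 39 + -4 = 35
  Event 8 (return 8): 35 + 8 = 43
  Event 9 (adjust +10): 43 + 10 = 53
  Event 10 (sale 2): sell min(2,53)=2. stock: 53 - 2 = 51. total_sold = 34
  Event 11 (sale 21): sell min(21,51)=21. stock: 51 - 21 = 30. total_sold = 55
  Event 12 (sale 17): sell min(17,30)=17. stock: 30 - 17 = 13. total_sold = 72
  Event 13 (sale 18): sell min(18,13)=13. stock: 13 - 13 = 0. total_sold = 85
Final: stock = 0, total_sold = 85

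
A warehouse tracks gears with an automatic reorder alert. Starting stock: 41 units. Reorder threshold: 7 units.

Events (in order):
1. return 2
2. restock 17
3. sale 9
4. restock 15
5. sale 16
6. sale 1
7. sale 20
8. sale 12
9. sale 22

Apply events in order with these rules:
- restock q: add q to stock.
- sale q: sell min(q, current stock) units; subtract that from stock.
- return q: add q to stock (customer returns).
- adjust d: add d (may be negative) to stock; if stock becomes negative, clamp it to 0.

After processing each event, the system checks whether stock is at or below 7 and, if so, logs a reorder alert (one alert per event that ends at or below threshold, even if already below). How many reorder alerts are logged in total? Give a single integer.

Processing events:
Start: stock = 41
  Event 1 (return 2): 41 + 2 = 43
  Event 2 (restock 17): 43 + 17 = 60
  Event 3 (sale 9): sell min(9,60)=9. stock: 60 - 9 = 51. total_sold = 9
  Event 4 (restock 15): 51 + 15 = 66
  Event 5 (sale 16): sell min(16,66)=16. stock: 66 - 16 = 50. total_sold = 25
  Event 6 (sale 1): sell min(1,50)=1. stock: 50 - 1 = 49. total_sold = 26
  Event 7 (sale 20): sell min(20,49)=20. stock: 49 - 20 = 29. total_sold = 46
  Event 8 (sale 12): sell min(12,29)=12. stock: 29 - 12 = 17. total_sold = 58
  Event 9 (sale 22): sell min(22,17)=17. stock: 17 - 17 = 0. total_sold = 75
Final: stock = 0, total_sold = 75

Checking against threshold 7:
  After event 1: stock=43 > 7
  After event 2: stock=60 > 7
  After event 3: stock=51 > 7
  After event 4: stock=66 > 7
  After event 5: stock=50 > 7
  After event 6: stock=49 > 7
  After event 7: stock=29 > 7
  After event 8: stock=17 > 7
  After event 9: stock=0 <= 7 -> ALERT
Alert events: [9]. Count = 1

Answer: 1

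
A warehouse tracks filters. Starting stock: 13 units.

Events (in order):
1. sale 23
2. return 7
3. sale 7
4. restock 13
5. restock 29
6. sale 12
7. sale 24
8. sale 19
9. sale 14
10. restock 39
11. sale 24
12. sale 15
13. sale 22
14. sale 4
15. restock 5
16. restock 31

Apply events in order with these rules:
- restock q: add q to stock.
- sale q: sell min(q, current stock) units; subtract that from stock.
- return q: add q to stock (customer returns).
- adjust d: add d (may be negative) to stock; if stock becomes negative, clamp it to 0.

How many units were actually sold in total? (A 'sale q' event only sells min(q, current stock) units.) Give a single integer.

Processing events:
Start: stock = 13
  Event 1 (sale 23): sell min(23,13)=13. stock: 13 - 13 = 0. total_sold = 13
  Event 2 (return 7): 0 + 7 = 7
  Event 3 (sale 7): sell min(7,7)=7. stock: 7 - 7 = 0. total_sold = 20
  Event 4 (restock 13): 0 + 13 = 13
  Event 5 (restock 29): 13 + 29 = 42
  Event 6 (sale 12): sell min(12,42)=12. stock: 42 - 12 = 30. total_sold = 32
  Event 7 (sale 24): sell min(24,30)=24. stock: 30 - 24 = 6. total_sold = 56
  Event 8 (sale 19): sell min(19,6)=6. stock: 6 - 6 = 0. total_sold = 62
  Event 9 (sale 14): sell min(14,0)=0. stock: 0 - 0 = 0. total_sold = 62
  Event 10 (restock 39): 0 + 39 = 39
  Event 11 (sale 24): sell min(24,39)=24. stock: 39 - 24 = 15. total_sold = 86
  Event 12 (sale 15): sell min(15,15)=15. stock: 15 - 15 = 0. total_sold = 101
  Event 13 (sale 22): sell min(22,0)=0. stock: 0 - 0 = 0. total_sold = 101
  Event 14 (sale 4): sell min(4,0)=0. stock: 0 - 0 = 0. total_sold = 101
  Event 15 (restock 5): 0 + 5 = 5
  Event 16 (restock 31): 5 + 31 = 36
Final: stock = 36, total_sold = 101

Answer: 101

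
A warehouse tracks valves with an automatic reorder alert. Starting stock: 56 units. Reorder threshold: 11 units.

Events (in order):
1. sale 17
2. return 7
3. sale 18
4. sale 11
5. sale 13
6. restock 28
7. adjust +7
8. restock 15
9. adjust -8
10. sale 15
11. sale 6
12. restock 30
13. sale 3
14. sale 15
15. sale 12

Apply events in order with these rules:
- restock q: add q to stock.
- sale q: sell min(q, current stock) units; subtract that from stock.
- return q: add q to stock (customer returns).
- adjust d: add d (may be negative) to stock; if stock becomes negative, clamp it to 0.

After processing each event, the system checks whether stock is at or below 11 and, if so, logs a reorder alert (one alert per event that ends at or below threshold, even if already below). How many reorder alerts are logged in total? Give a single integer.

Processing events:
Start: stock = 56
  Event 1 (sale 17): sell min(17,56)=17. stock: 56 - 17 = 39. total_sold = 17
  Event 2 (return 7): 39 + 7 = 46
  Event 3 (sale 18): sell min(18,46)=18. stock: 46 - 18 = 28. total_sold = 35
  Event 4 (sale 11): sell min(11,28)=11. stock: 28 - 11 = 17. total_sold = 46
  Event 5 (sale 13): sell min(13,17)=13. stock: 17 - 13 = 4. total_sold = 59
  Event 6 (restock 28): 4 + 28 = 32
  Event 7 (adjust +7): 32 + 7 = 39
  Event 8 (restock 15): 39 + 15 = 54
  Event 9 (adjust -8): 54 + -8 = 46
  Event 10 (sale 15): sell min(15,46)=15. stock: 46 - 15 = 31. total_sold = 74
  Event 11 (sale 6): sell min(6,31)=6. stock: 31 - 6 = 25. total_sold = 80
  Event 12 (restock 30): 25 + 30 = 55
  Event 13 (sale 3): sell min(3,55)=3. stock: 55 - 3 = 52. total_sold = 83
  Event 14 (sale 15): sell min(15,52)=15. stock: 52 - 15 = 37. total_sold = 98
  Event 15 (sale 12): sell min(12,37)=12. stock: 37 - 12 = 25. total_sold = 110
Final: stock = 25, total_sold = 110

Checking against threshold 11:
  After event 1: stock=39 > 11
  After event 2: stock=46 > 11
  After event 3: stock=28 > 11
  After event 4: stock=17 > 11
  After event 5: stock=4 <= 11 -> ALERT
  After event 6: stock=32 > 11
  After event 7: stock=39 > 11
  After event 8: stock=54 > 11
  After event 9: stock=46 > 11
  After event 10: stock=31 > 11
  After event 11: stock=25 > 11
  After event 12: stock=55 > 11
  After event 13: stock=52 > 11
  After event 14: stock=37 > 11
  After event 15: stock=25 > 11
Alert events: [5]. Count = 1

Answer: 1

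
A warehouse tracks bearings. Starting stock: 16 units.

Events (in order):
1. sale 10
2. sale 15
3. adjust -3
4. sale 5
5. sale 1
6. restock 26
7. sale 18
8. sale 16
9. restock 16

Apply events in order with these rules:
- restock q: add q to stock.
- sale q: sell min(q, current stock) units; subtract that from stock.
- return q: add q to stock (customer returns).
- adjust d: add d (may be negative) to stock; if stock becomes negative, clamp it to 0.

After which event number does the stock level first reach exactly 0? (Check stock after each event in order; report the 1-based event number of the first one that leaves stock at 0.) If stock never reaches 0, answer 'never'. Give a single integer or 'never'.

Answer: 2

Derivation:
Processing events:
Start: stock = 16
  Event 1 (sale 10): sell min(10,16)=10. stock: 16 - 10 = 6. total_sold = 10
  Event 2 (sale 15): sell min(15,6)=6. stock: 6 - 6 = 0. total_sold = 16
  Event 3 (adjust -3): 0 + -3 = 0 (clamped to 0)
  Event 4 (sale 5): sell min(5,0)=0. stock: 0 - 0 = 0. total_sold = 16
  Event 5 (sale 1): sell min(1,0)=0. stock: 0 - 0 = 0. total_sold = 16
  Event 6 (restock 26): 0 + 26 = 26
  Event 7 (sale 18): sell min(18,26)=18. stock: 26 - 18 = 8. total_sold = 34
  Event 8 (sale 16): sell min(16,8)=8. stock: 8 - 8 = 0. total_sold = 42
  Event 9 (restock 16): 0 + 16 = 16
Final: stock = 16, total_sold = 42

First zero at event 2.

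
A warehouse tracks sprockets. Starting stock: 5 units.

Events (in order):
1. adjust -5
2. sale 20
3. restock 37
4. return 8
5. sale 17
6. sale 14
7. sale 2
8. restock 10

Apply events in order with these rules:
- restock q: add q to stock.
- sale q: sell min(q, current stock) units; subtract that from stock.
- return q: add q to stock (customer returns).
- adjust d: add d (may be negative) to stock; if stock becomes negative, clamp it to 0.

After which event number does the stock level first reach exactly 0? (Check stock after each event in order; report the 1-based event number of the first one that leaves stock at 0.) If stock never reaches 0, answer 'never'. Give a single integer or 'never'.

Processing events:
Start: stock = 5
  Event 1 (adjust -5): 5 + -5 = 0
  Event 2 (sale 20): sell min(20,0)=0. stock: 0 - 0 = 0. total_sold = 0
  Event 3 (restock 37): 0 + 37 = 37
  Event 4 (return 8): 37 + 8 = 45
  Event 5 (sale 17): sell min(17,45)=17. stock: 45 - 17 = 28. total_sold = 17
  Event 6 (sale 14): sell min(14,28)=14. stock: 28 - 14 = 14. total_sold = 31
  Event 7 (sale 2): sell min(2,14)=2. stock: 14 - 2 = 12. total_sold = 33
  Event 8 (restock 10): 12 + 10 = 22
Final: stock = 22, total_sold = 33

First zero at event 1.

Answer: 1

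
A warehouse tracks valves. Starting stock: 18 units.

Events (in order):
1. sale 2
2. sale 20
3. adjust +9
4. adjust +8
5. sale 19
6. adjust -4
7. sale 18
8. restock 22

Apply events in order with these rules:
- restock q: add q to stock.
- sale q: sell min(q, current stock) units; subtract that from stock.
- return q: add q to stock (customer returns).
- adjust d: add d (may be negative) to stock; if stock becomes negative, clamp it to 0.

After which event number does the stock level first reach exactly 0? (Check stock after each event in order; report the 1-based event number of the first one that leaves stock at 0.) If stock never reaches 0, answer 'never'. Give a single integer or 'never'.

Processing events:
Start: stock = 18
  Event 1 (sale 2): sell min(2,18)=2. stock: 18 - 2 = 16. total_sold = 2
  Event 2 (sale 20): sell min(20,16)=16. stock: 16 - 16 = 0. total_sold = 18
  Event 3 (adjust +9): 0 + 9 = 9
  Event 4 (adjust +8): 9 + 8 = 17
  Event 5 (sale 19): sell min(19,17)=17. stock: 17 - 17 = 0. total_sold = 35
  Event 6 (adjust -4): 0 + -4 = 0 (clamped to 0)
  Event 7 (sale 18): sell min(18,0)=0. stock: 0 - 0 = 0. total_sold = 35
  Event 8 (restock 22): 0 + 22 = 22
Final: stock = 22, total_sold = 35

First zero at event 2.

Answer: 2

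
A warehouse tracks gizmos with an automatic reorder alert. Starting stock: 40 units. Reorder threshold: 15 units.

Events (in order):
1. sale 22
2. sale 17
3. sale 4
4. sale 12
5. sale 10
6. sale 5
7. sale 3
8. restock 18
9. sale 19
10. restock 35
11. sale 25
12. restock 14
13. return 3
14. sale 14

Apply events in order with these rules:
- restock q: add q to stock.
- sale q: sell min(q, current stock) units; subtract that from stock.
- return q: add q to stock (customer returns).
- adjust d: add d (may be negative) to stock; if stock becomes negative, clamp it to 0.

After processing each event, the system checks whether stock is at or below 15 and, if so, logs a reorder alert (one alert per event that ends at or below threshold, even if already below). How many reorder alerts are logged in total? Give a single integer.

Answer: 9

Derivation:
Processing events:
Start: stock = 40
  Event 1 (sale 22): sell min(22,40)=22. stock: 40 - 22 = 18. total_sold = 22
  Event 2 (sale 17): sell min(17,18)=17. stock: 18 - 17 = 1. total_sold = 39
  Event 3 (sale 4): sell min(4,1)=1. stock: 1 - 1 = 0. total_sold = 40
  Event 4 (sale 12): sell min(12,0)=0. stock: 0 - 0 = 0. total_sold = 40
  Event 5 (sale 10): sell min(10,0)=0. stock: 0 - 0 = 0. total_sold = 40
  Event 6 (sale 5): sell min(5,0)=0. stock: 0 - 0 = 0. total_sold = 40
  Event 7 (sale 3): sell min(3,0)=0. stock: 0 - 0 = 0. total_sold = 40
  Event 8 (restock 18): 0 + 18 = 18
  Event 9 (sale 19): sell min(19,18)=18. stock: 18 - 18 = 0. total_sold = 58
  Event 10 (restock 35): 0 + 35 = 35
  Event 11 (sale 25): sell min(25,35)=25. stock: 35 - 25 = 10. total_sold = 83
  Event 12 (restock 14): 10 + 14 = 24
  Event 13 (return 3): 24 + 3 = 27
  Event 14 (sale 14): sell min(14,27)=14. stock: 27 - 14 = 13. total_sold = 97
Final: stock = 13, total_sold = 97

Checking against threshold 15:
  After event 1: stock=18 > 15
  After event 2: stock=1 <= 15 -> ALERT
  After event 3: stock=0 <= 15 -> ALERT
  After event 4: stock=0 <= 15 -> ALERT
  After event 5: stock=0 <= 15 -> ALERT
  After event 6: stock=0 <= 15 -> ALERT
  After event 7: stock=0 <= 15 -> ALERT
  After event 8: stock=18 > 15
  After event 9: stock=0 <= 15 -> ALERT
  After event 10: stock=35 > 15
  After event 11: stock=10 <= 15 -> ALERT
  After event 12: stock=24 > 15
  After event 13: stock=27 > 15
  After event 14: stock=13 <= 15 -> ALERT
Alert events: [2, 3, 4, 5, 6, 7, 9, 11, 14]. Count = 9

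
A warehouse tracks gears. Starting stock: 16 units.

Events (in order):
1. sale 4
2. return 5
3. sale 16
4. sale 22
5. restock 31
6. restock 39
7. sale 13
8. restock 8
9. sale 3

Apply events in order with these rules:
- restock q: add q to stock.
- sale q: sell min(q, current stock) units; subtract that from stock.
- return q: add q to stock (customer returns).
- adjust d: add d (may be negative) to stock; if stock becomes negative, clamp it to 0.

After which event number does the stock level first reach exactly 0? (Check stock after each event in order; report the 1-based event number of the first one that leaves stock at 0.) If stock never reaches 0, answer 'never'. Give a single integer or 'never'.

Processing events:
Start: stock = 16
  Event 1 (sale 4): sell min(4,16)=4. stock: 16 - 4 = 12. total_sold = 4
  Event 2 (return 5): 12 + 5 = 17
  Event 3 (sale 16): sell min(16,17)=16. stock: 17 - 16 = 1. total_sold = 20
  Event 4 (sale 22): sell min(22,1)=1. stock: 1 - 1 = 0. total_sold = 21
  Event 5 (restock 31): 0 + 31 = 31
  Event 6 (restock 39): 31 + 39 = 70
  Event 7 (sale 13): sell min(13,70)=13. stock: 70 - 13 = 57. total_sold = 34
  Event 8 (restock 8): 57 + 8 = 65
  Event 9 (sale 3): sell min(3,65)=3. stock: 65 - 3 = 62. total_sold = 37
Final: stock = 62, total_sold = 37

First zero at event 4.

Answer: 4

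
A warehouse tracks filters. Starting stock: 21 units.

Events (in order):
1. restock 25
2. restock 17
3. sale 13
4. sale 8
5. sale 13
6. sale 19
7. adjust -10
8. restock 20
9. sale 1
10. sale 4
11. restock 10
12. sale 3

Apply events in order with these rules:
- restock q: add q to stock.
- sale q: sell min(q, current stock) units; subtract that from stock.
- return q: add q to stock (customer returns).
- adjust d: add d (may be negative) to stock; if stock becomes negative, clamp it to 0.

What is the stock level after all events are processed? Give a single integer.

Answer: 22

Derivation:
Processing events:
Start: stock = 21
  Event 1 (restock 25): 21 + 25 = 46
  Event 2 (restock 17): 46 + 17 = 63
  Event 3 (sale 13): sell min(13,63)=13. stock: 63 - 13 = 50. total_sold = 13
  Event 4 (sale 8): sell min(8,50)=8. stock: 50 - 8 = 42. total_sold = 21
  Event 5 (sale 13): sell min(13,42)=13. stock: 42 - 13 = 29. total_sold = 34
  Event 6 (sale 19): sell min(19,29)=19. stock: 29 - 19 = 10. total_sold = 53
  Event 7 (adjust -10): 10 + -10 = 0
  Event 8 (restock 20): 0 + 20 = 20
  Event 9 (sale 1): sell min(1,20)=1. stock: 20 - 1 = 19. total_sold = 54
  Event 10 (sale 4): sell min(4,19)=4. stock: 19 - 4 = 15. total_sold = 58
  Event 11 (restock 10): 15 + 10 = 25
  Event 12 (sale 3): sell min(3,25)=3. stock: 25 - 3 = 22. total_sold = 61
Final: stock = 22, total_sold = 61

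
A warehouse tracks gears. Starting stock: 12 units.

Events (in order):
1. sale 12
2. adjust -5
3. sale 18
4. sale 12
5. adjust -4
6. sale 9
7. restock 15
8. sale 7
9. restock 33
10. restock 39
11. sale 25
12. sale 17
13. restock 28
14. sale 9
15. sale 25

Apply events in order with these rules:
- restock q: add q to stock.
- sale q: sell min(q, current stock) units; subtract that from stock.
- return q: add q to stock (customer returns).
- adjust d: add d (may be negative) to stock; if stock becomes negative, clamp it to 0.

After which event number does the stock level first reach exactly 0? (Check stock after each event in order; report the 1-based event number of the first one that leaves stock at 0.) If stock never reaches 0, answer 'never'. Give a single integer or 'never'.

Answer: 1

Derivation:
Processing events:
Start: stock = 12
  Event 1 (sale 12): sell min(12,12)=12. stock: 12 - 12 = 0. total_sold = 12
  Event 2 (adjust -5): 0 + -5 = 0 (clamped to 0)
  Event 3 (sale 18): sell min(18,0)=0. stock: 0 - 0 = 0. total_sold = 12
  Event 4 (sale 12): sell min(12,0)=0. stock: 0 - 0 = 0. total_sold = 12
  Event 5 (adjust -4): 0 + -4 = 0 (clamped to 0)
  Event 6 (sale 9): sell min(9,0)=0. stock: 0 - 0 = 0. total_sold = 12
  Event 7 (restock 15): 0 + 15 = 15
  Event 8 (sale 7): sell min(7,15)=7. stock: 15 - 7 = 8. total_sold = 19
  Event 9 (restock 33): 8 + 33 = 41
  Event 10 (restock 39): 41 + 39 = 80
  Event 11 (sale 25): sell min(25,80)=25. stock: 80 - 25 = 55. total_sold = 44
  Event 12 (sale 17): sell min(17,55)=17. stock: 55 - 17 = 38. total_sold = 61
  Event 13 (restock 28): 38 + 28 = 66
  Event 14 (sale 9): sell min(9,66)=9. stock: 66 - 9 = 57. total_sold = 70
  Event 15 (sale 25): sell min(25,57)=25. stock: 57 - 25 = 32. total_sold = 95
Final: stock = 32, total_sold = 95

First zero at event 1.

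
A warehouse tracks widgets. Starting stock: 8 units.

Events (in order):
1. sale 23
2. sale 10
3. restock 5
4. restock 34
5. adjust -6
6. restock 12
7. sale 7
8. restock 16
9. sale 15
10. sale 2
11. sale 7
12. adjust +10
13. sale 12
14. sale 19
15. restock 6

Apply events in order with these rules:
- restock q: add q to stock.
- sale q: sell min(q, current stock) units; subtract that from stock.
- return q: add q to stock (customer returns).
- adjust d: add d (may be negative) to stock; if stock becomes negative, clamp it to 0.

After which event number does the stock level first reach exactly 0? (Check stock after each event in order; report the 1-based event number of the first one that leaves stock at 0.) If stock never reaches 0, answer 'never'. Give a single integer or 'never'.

Processing events:
Start: stock = 8
  Event 1 (sale 23): sell min(23,8)=8. stock: 8 - 8 = 0. total_sold = 8
  Event 2 (sale 10): sell min(10,0)=0. stock: 0 - 0 = 0. total_sold = 8
  Event 3 (restock 5): 0 + 5 = 5
  Event 4 (restock 34): 5 + 34 = 39
  Event 5 (adjust -6): 39 + -6 = 33
  Event 6 (restock 12): 33 + 12 = 45
  Event 7 (sale 7): sell min(7,45)=7. stock: 45 - 7 = 38. total_sold = 15
  Event 8 (restock 16): 38 + 16 = 54
  Event 9 (sale 15): sell min(15,54)=15. stock: 54 - 15 = 39. total_sold = 30
  Event 10 (sale 2): sell min(2,39)=2. stock: 39 - 2 = 37. total_sold = 32
  Event 11 (sale 7): sell min(7,37)=7. stock: 37 - 7 = 30. total_sold = 39
  Event 12 (adjust +10): 30 + 10 = 40
  Event 13 (sale 12): sell min(12,40)=12. stock: 40 - 12 = 28. total_sold = 51
  Event 14 (sale 19): sell min(19,28)=19. stock: 28 - 19 = 9. total_sold = 70
  Event 15 (restock 6): 9 + 6 = 15
Final: stock = 15, total_sold = 70

First zero at event 1.

Answer: 1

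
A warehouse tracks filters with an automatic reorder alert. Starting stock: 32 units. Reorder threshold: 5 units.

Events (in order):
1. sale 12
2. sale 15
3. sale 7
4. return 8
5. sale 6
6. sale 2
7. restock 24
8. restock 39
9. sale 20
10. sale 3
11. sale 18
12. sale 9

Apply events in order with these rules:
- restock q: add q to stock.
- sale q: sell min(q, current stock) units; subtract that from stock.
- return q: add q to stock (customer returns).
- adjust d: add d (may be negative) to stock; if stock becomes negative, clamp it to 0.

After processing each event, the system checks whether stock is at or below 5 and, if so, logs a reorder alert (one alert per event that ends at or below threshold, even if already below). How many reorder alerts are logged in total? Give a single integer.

Answer: 4

Derivation:
Processing events:
Start: stock = 32
  Event 1 (sale 12): sell min(12,32)=12. stock: 32 - 12 = 20. total_sold = 12
  Event 2 (sale 15): sell min(15,20)=15. stock: 20 - 15 = 5. total_sold = 27
  Event 3 (sale 7): sell min(7,5)=5. stock: 5 - 5 = 0. total_sold = 32
  Event 4 (return 8): 0 + 8 = 8
  Event 5 (sale 6): sell min(6,8)=6. stock: 8 - 6 = 2. total_sold = 38
  Event 6 (sale 2): sell min(2,2)=2. stock: 2 - 2 = 0. total_sold = 40
  Event 7 (restock 24): 0 + 24 = 24
  Event 8 (restock 39): 24 + 39 = 63
  Event 9 (sale 20): sell min(20,63)=20. stock: 63 - 20 = 43. total_sold = 60
  Event 10 (sale 3): sell min(3,43)=3. stock: 43 - 3 = 40. total_sold = 63
  Event 11 (sale 18): sell min(18,40)=18. stock: 40 - 18 = 22. total_sold = 81
  Event 12 (sale 9): sell min(9,22)=9. stock: 22 - 9 = 13. total_sold = 90
Final: stock = 13, total_sold = 90

Checking against threshold 5:
  After event 1: stock=20 > 5
  After event 2: stock=5 <= 5 -> ALERT
  After event 3: stock=0 <= 5 -> ALERT
  After event 4: stock=8 > 5
  After event 5: stock=2 <= 5 -> ALERT
  After event 6: stock=0 <= 5 -> ALERT
  After event 7: stock=24 > 5
  After event 8: stock=63 > 5
  After event 9: stock=43 > 5
  After event 10: stock=40 > 5
  After event 11: stock=22 > 5
  After event 12: stock=13 > 5
Alert events: [2, 3, 5, 6]. Count = 4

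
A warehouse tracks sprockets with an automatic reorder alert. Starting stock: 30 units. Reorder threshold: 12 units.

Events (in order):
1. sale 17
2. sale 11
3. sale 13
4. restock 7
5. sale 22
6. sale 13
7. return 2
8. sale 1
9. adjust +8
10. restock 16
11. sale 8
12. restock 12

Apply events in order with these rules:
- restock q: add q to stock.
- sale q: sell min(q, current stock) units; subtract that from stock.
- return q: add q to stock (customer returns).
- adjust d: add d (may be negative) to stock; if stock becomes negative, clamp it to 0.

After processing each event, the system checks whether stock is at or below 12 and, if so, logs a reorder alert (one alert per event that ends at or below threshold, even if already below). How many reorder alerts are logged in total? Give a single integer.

Answer: 8

Derivation:
Processing events:
Start: stock = 30
  Event 1 (sale 17): sell min(17,30)=17. stock: 30 - 17 = 13. total_sold = 17
  Event 2 (sale 11): sell min(11,13)=11. stock: 13 - 11 = 2. total_sold = 28
  Event 3 (sale 13): sell min(13,2)=2. stock: 2 - 2 = 0. total_sold = 30
  Event 4 (restock 7): 0 + 7 = 7
  Event 5 (sale 22): sell min(22,7)=7. stock: 7 - 7 = 0. total_sold = 37
  Event 6 (sale 13): sell min(13,0)=0. stock: 0 - 0 = 0. total_sold = 37
  Event 7 (return 2): 0 + 2 = 2
  Event 8 (sale 1): sell min(1,2)=1. stock: 2 - 1 = 1. total_sold = 38
  Event 9 (adjust +8): 1 + 8 = 9
  Event 10 (restock 16): 9 + 16 = 25
  Event 11 (sale 8): sell min(8,25)=8. stock: 25 - 8 = 17. total_sold = 46
  Event 12 (restock 12): 17 + 12 = 29
Final: stock = 29, total_sold = 46

Checking against threshold 12:
  After event 1: stock=13 > 12
  After event 2: stock=2 <= 12 -> ALERT
  After event 3: stock=0 <= 12 -> ALERT
  After event 4: stock=7 <= 12 -> ALERT
  After event 5: stock=0 <= 12 -> ALERT
  After event 6: stock=0 <= 12 -> ALERT
  After event 7: stock=2 <= 12 -> ALERT
  After event 8: stock=1 <= 12 -> ALERT
  After event 9: stock=9 <= 12 -> ALERT
  After event 10: stock=25 > 12
  After event 11: stock=17 > 12
  After event 12: stock=29 > 12
Alert events: [2, 3, 4, 5, 6, 7, 8, 9]. Count = 8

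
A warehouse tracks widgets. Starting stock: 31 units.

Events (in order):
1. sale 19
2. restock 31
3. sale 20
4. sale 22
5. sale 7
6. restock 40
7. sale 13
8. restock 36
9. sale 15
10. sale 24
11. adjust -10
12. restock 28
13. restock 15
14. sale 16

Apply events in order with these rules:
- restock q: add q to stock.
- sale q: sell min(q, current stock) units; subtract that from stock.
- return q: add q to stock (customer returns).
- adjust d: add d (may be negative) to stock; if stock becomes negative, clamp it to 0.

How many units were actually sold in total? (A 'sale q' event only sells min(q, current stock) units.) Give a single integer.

Processing events:
Start: stock = 31
  Event 1 (sale 19): sell min(19,31)=19. stock: 31 - 19 = 12. total_sold = 19
  Event 2 (restock 31): 12 + 31 = 43
  Event 3 (sale 20): sell min(20,43)=20. stock: 43 - 20 = 23. total_sold = 39
  Event 4 (sale 22): sell min(22,23)=22. stock: 23 - 22 = 1. total_sold = 61
  Event 5 (sale 7): sell min(7,1)=1. stock: 1 - 1 = 0. total_sold = 62
  Event 6 (restock 40): 0 + 40 = 40
  Event 7 (sale 13): sell min(13,40)=13. stock: 40 - 13 = 27. total_sold = 75
  Event 8 (restock 36): 27 + 36 = 63
  Event 9 (sale 15): sell min(15,63)=15. stock: 63 - 15 = 48. total_sold = 90
  Event 10 (sale 24): sell min(24,48)=24. stock: 48 - 24 = 24. total_sold = 114
  Event 11 (adjust -10): 24 + -10 = 14
  Event 12 (restock 28): 14 + 28 = 42
  Event 13 (restock 15): 42 + 15 = 57
  Event 14 (sale 16): sell min(16,57)=16. stock: 57 - 16 = 41. total_sold = 130
Final: stock = 41, total_sold = 130

Answer: 130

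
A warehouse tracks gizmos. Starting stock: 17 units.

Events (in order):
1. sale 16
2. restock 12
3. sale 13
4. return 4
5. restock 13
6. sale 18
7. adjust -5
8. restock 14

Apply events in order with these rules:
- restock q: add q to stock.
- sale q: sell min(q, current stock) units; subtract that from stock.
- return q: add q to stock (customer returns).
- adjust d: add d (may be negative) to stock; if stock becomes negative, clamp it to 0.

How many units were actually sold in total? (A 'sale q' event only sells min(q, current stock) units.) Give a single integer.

Processing events:
Start: stock = 17
  Event 1 (sale 16): sell min(16,17)=16. stock: 17 - 16 = 1. total_sold = 16
  Event 2 (restock 12): 1 + 12 = 13
  Event 3 (sale 13): sell min(13,13)=13. stock: 13 - 13 = 0. total_sold = 29
  Event 4 (return 4): 0 + 4 = 4
  Event 5 (restock 13): 4 + 13 = 17
  Event 6 (sale 18): sell min(18,17)=17. stock: 17 - 17 = 0. total_sold = 46
  Event 7 (adjust -5): 0 + -5 = 0 (clamped to 0)
  Event 8 (restock 14): 0 + 14 = 14
Final: stock = 14, total_sold = 46

Answer: 46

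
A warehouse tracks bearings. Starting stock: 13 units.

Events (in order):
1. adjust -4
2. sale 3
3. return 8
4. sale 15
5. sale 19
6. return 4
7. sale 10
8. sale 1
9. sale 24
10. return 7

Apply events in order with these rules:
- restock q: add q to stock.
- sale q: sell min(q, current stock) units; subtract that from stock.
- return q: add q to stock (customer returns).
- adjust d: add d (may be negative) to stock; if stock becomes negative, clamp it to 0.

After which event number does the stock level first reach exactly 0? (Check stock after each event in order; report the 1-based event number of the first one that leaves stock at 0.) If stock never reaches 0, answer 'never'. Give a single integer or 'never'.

Processing events:
Start: stock = 13
  Event 1 (adjust -4): 13 + -4 = 9
  Event 2 (sale 3): sell min(3,9)=3. stock: 9 - 3 = 6. total_sold = 3
  Event 3 (return 8): 6 + 8 = 14
  Event 4 (sale 15): sell min(15,14)=14. stock: 14 - 14 = 0. total_sold = 17
  Event 5 (sale 19): sell min(19,0)=0. stock: 0 - 0 = 0. total_sold = 17
  Event 6 (return 4): 0 + 4 = 4
  Event 7 (sale 10): sell min(10,4)=4. stock: 4 - 4 = 0. total_sold = 21
  Event 8 (sale 1): sell min(1,0)=0. stock: 0 - 0 = 0. total_sold = 21
  Event 9 (sale 24): sell min(24,0)=0. stock: 0 - 0 = 0. total_sold = 21
  Event 10 (return 7): 0 + 7 = 7
Final: stock = 7, total_sold = 21

First zero at event 4.

Answer: 4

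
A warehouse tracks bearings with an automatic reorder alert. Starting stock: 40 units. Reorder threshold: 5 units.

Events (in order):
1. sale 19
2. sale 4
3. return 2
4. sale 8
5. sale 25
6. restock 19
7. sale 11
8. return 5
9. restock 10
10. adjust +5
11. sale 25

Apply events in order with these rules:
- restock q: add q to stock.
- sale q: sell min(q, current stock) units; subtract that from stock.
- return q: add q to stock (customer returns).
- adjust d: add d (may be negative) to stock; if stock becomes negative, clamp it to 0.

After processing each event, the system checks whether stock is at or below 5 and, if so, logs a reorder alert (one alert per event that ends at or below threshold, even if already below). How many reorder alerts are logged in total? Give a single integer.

Answer: 2

Derivation:
Processing events:
Start: stock = 40
  Event 1 (sale 19): sell min(19,40)=19. stock: 40 - 19 = 21. total_sold = 19
  Event 2 (sale 4): sell min(4,21)=4. stock: 21 - 4 = 17. total_sold = 23
  Event 3 (return 2): 17 + 2 = 19
  Event 4 (sale 8): sell min(8,19)=8. stock: 19 - 8 = 11. total_sold = 31
  Event 5 (sale 25): sell min(25,11)=11. stock: 11 - 11 = 0. total_sold = 42
  Event 6 (restock 19): 0 + 19 = 19
  Event 7 (sale 11): sell min(11,19)=11. stock: 19 - 11 = 8. total_sold = 53
  Event 8 (return 5): 8 + 5 = 13
  Event 9 (restock 10): 13 + 10 = 23
  Event 10 (adjust +5): 23 + 5 = 28
  Event 11 (sale 25): sell min(25,28)=25. stock: 28 - 25 = 3. total_sold = 78
Final: stock = 3, total_sold = 78

Checking against threshold 5:
  After event 1: stock=21 > 5
  After event 2: stock=17 > 5
  After event 3: stock=19 > 5
  After event 4: stock=11 > 5
  After event 5: stock=0 <= 5 -> ALERT
  After event 6: stock=19 > 5
  After event 7: stock=8 > 5
  After event 8: stock=13 > 5
  After event 9: stock=23 > 5
  After event 10: stock=28 > 5
  After event 11: stock=3 <= 5 -> ALERT
Alert events: [5, 11]. Count = 2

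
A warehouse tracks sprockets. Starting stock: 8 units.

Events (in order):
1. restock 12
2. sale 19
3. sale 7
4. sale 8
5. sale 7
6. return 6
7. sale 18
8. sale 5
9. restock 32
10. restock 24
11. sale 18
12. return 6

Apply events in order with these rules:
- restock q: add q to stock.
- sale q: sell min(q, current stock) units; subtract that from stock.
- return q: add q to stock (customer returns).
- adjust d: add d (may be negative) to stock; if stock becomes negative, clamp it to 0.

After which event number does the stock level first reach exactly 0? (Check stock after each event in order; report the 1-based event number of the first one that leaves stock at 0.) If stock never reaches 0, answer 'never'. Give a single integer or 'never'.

Answer: 3

Derivation:
Processing events:
Start: stock = 8
  Event 1 (restock 12): 8 + 12 = 20
  Event 2 (sale 19): sell min(19,20)=19. stock: 20 - 19 = 1. total_sold = 19
  Event 3 (sale 7): sell min(7,1)=1. stock: 1 - 1 = 0. total_sold = 20
  Event 4 (sale 8): sell min(8,0)=0. stock: 0 - 0 = 0. total_sold = 20
  Event 5 (sale 7): sell min(7,0)=0. stock: 0 - 0 = 0. total_sold = 20
  Event 6 (return 6): 0 + 6 = 6
  Event 7 (sale 18): sell min(18,6)=6. stock: 6 - 6 = 0. total_sold = 26
  Event 8 (sale 5): sell min(5,0)=0. stock: 0 - 0 = 0. total_sold = 26
  Event 9 (restock 32): 0 + 32 = 32
  Event 10 (restock 24): 32 + 24 = 56
  Event 11 (sale 18): sell min(18,56)=18. stock: 56 - 18 = 38. total_sold = 44
  Event 12 (return 6): 38 + 6 = 44
Final: stock = 44, total_sold = 44

First zero at event 3.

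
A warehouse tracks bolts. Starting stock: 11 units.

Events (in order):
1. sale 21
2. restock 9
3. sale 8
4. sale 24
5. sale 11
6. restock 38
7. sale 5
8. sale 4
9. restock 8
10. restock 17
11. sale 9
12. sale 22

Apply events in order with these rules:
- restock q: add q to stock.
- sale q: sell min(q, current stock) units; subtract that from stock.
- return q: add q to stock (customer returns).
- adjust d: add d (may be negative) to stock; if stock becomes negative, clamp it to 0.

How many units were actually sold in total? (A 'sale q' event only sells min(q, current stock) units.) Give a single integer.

Processing events:
Start: stock = 11
  Event 1 (sale 21): sell min(21,11)=11. stock: 11 - 11 = 0. total_sold = 11
  Event 2 (restock 9): 0 + 9 = 9
  Event 3 (sale 8): sell min(8,9)=8. stock: 9 - 8 = 1. total_sold = 19
  Event 4 (sale 24): sell min(24,1)=1. stock: 1 - 1 = 0. total_sold = 20
  Event 5 (sale 11): sell min(11,0)=0. stock: 0 - 0 = 0. total_sold = 20
  Event 6 (restock 38): 0 + 38 = 38
  Event 7 (sale 5): sell min(5,38)=5. stock: 38 - 5 = 33. total_sold = 25
  Event 8 (sale 4): sell min(4,33)=4. stock: 33 - 4 = 29. total_sold = 29
  Event 9 (restock 8): 29 + 8 = 37
  Event 10 (restock 17): 37 + 17 = 54
  Event 11 (sale 9): sell min(9,54)=9. stock: 54 - 9 = 45. total_sold = 38
  Event 12 (sale 22): sell min(22,45)=22. stock: 45 - 22 = 23. total_sold = 60
Final: stock = 23, total_sold = 60

Answer: 60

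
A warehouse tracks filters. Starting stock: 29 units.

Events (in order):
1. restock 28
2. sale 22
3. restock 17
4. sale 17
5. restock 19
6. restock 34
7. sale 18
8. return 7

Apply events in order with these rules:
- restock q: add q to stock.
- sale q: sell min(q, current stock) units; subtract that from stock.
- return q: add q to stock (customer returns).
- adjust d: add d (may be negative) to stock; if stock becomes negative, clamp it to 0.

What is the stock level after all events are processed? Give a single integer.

Processing events:
Start: stock = 29
  Event 1 (restock 28): 29 + 28 = 57
  Event 2 (sale 22): sell min(22,57)=22. stock: 57 - 22 = 35. total_sold = 22
  Event 3 (restock 17): 35 + 17 = 52
  Event 4 (sale 17): sell min(17,52)=17. stock: 52 - 17 = 35. total_sold = 39
  Event 5 (restock 19): 35 + 19 = 54
  Event 6 (restock 34): 54 + 34 = 88
  Event 7 (sale 18): sell min(18,88)=18. stock: 88 - 18 = 70. total_sold = 57
  Event 8 (return 7): 70 + 7 = 77
Final: stock = 77, total_sold = 57

Answer: 77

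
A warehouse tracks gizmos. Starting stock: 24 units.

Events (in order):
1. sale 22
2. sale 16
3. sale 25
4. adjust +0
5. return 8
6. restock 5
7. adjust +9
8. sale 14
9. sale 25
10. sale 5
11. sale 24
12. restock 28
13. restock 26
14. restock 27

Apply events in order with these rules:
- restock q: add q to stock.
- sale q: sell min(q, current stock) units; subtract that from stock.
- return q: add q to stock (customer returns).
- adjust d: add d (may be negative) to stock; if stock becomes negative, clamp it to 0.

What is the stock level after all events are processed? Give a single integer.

Processing events:
Start: stock = 24
  Event 1 (sale 22): sell min(22,24)=22. stock: 24 - 22 = 2. total_sold = 22
  Event 2 (sale 16): sell min(16,2)=2. stock: 2 - 2 = 0. total_sold = 24
  Event 3 (sale 25): sell min(25,0)=0. stock: 0 - 0 = 0. total_sold = 24
  Event 4 (adjust +0): 0 + 0 = 0
  Event 5 (return 8): 0 + 8 = 8
  Event 6 (restock 5): 8 + 5 = 13
  Event 7 (adjust +9): 13 + 9 = 22
  Event 8 (sale 14): sell min(14,22)=14. stock: 22 - 14 = 8. total_sold = 38
  Event 9 (sale 25): sell min(25,8)=8. stock: 8 - 8 = 0. total_sold = 46
  Event 10 (sale 5): sell min(5,0)=0. stock: 0 - 0 = 0. total_sold = 46
  Event 11 (sale 24): sell min(24,0)=0. stock: 0 - 0 = 0. total_sold = 46
  Event 12 (restock 28): 0 + 28 = 28
  Event 13 (restock 26): 28 + 26 = 54
  Event 14 (restock 27): 54 + 27 = 81
Final: stock = 81, total_sold = 46

Answer: 81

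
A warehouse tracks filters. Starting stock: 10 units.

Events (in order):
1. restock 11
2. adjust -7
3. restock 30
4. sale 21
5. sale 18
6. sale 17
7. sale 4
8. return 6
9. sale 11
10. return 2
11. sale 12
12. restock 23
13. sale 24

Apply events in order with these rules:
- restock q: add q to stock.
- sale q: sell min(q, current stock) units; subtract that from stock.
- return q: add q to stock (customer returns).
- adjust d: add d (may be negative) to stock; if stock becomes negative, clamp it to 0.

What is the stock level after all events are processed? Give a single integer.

Answer: 0

Derivation:
Processing events:
Start: stock = 10
  Event 1 (restock 11): 10 + 11 = 21
  Event 2 (adjust -7): 21 + -7 = 14
  Event 3 (restock 30): 14 + 30 = 44
  Event 4 (sale 21): sell min(21,44)=21. stock: 44 - 21 = 23. total_sold = 21
  Event 5 (sale 18): sell min(18,23)=18. stock: 23 - 18 = 5. total_sold = 39
  Event 6 (sale 17): sell min(17,5)=5. stock: 5 - 5 = 0. total_sold = 44
  Event 7 (sale 4): sell min(4,0)=0. stock: 0 - 0 = 0. total_sold = 44
  Event 8 (return 6): 0 + 6 = 6
  Event 9 (sale 11): sell min(11,6)=6. stock: 6 - 6 = 0. total_sold = 50
  Event 10 (return 2): 0 + 2 = 2
  Event 11 (sale 12): sell min(12,2)=2. stock: 2 - 2 = 0. total_sold = 52
  Event 12 (restock 23): 0 + 23 = 23
  Event 13 (sale 24): sell min(24,23)=23. stock: 23 - 23 = 0. total_sold = 75
Final: stock = 0, total_sold = 75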